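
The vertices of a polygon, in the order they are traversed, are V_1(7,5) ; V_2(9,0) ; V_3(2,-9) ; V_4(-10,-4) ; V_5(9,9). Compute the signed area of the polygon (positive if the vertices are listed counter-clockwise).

-148

Apply the surveyor's formula: 2A = Σ (x_i·y_{i+1} − x_{i+1}·y_i), indices taken mod 5.
V_1→V_2: (7)(0) − (9)(5) = -45
V_2→V_3: (9)(-9) − (2)(0) = -81
V_3→V_4: (2)(-4) − (-10)(-9) = -98
V_4→V_5: (-10)(9) − (9)(-4) = -54
V_5→V_1: (9)(5) − (7)(9) = -18
Σ = -296
Signed area = Σ/2 = -148 (negative ⇒ clockwise traversal).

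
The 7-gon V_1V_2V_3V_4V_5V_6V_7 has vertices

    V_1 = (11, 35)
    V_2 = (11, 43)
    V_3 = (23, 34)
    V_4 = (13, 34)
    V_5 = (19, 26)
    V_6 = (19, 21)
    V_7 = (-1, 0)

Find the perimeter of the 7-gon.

114

|V_1V_2| = √((0)² + (8)²) = √64 = 8
|V_2V_3| = √((12)² + (-9)²) = √225 = 15
|V_3V_4| = √((-10)² + (0)²) = √100 = 10
|V_4V_5| = √((6)² + (-8)²) = √100 = 10
|V_5V_6| = √((0)² + (-5)²) = √25 = 5
|V_6V_7| = √((-20)² + (-21)²) = √841 = 29
|V_7V_1| = √((12)² + (35)²) = √1369 = 37
Perimeter = 8 + 15 + 10 + 10 + 5 + 29 + 37 = 114.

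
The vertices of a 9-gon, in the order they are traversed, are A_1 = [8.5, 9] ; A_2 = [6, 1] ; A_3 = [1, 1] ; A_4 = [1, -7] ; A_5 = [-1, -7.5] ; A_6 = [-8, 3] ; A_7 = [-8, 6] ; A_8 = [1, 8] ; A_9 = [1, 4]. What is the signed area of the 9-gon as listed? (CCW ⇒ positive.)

-124.5

Apply the shoelace (surveyor's) formula: 2A = Σ (x_i·y_{i+1} − x_{i+1}·y_i), indices taken mod 9.
Σ = (-45.5) + (5) + (-8) + (-14.5) + (-63) + (-24) + (-70) + (-4) + (-25) = -249
Signed area = Σ/2 = -124.5 (negative ⇒ clockwise traversal).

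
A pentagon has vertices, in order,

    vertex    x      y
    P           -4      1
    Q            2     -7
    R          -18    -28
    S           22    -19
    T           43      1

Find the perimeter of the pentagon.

|PQ| = √((6)² + (-8)²) = √100 = 10
|QR| = √((-20)² + (-21)²) = √841 = 29
|RS| = √((40)² + (9)²) = √1681 = 41
|ST| = √((21)² + (20)²) = √841 = 29
|TP| = √((-47)² + (0)²) = √2209 = 47
Perimeter = 10 + 29 + 41 + 29 + 47 = 156.

156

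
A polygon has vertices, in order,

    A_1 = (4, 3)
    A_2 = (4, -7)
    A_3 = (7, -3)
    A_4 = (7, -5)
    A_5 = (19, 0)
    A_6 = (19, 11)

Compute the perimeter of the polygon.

58

|A_1A_2| = √((0)² + (-10)²) = √100 = 10
|A_2A_3| = √((3)² + (4)²) = √25 = 5
|A_3A_4| = √((0)² + (-2)²) = √4 = 2
|A_4A_5| = √((12)² + (5)²) = √169 = 13
|A_5A_6| = √((0)² + (11)²) = √121 = 11
|A_6A_1| = √((-15)² + (-8)²) = √289 = 17
Perimeter = 10 + 5 + 2 + 13 + 11 + 17 = 58.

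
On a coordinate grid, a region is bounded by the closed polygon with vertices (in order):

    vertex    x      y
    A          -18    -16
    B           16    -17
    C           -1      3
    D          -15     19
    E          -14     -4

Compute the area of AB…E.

Apply the shoelace formula: 2A = Σ (x_i·y_{i+1} − x_{i+1}·y_i), indices taken mod 5.
Σ = (562) + (31) + (26) + (326) + (152) = 1097
Area = |Σ|/2 = 548.5.

548.5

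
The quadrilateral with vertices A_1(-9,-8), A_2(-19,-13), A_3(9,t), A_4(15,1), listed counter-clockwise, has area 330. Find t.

Write out the shoelace sum; only the two edges meeting at A_3 involve t:
2·Area = [((-19)·t − 9·(-13)) + (9·1 − 15·t)] + -146
       = -34·t + -20 = 660
⇒ t = -20.

-20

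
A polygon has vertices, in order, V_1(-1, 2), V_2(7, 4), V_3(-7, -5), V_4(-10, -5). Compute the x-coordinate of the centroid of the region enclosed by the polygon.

Apply the shoelace (surveyor's) formula. First the cross-terms c_i = x_i·y_{i+1} − x_{i+1}·y_i:
  -18, -7, -15, -25  ⇒  2A = -65, A = -32.5.
Then Σ (x_i + x_{i+1})·c_i = 422, so x̄ = 422 / (6·(-32.5)) = -422/195.

-422/195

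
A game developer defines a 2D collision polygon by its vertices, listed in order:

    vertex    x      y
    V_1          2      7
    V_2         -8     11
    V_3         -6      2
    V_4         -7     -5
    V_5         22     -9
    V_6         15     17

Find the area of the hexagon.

Apply the shoelace (surveyor's) formula: 2A = Σ (x_i·y_{i+1} − x_{i+1}·y_i), indices taken mod 6.
V_1→V_2: (2)(11) − (-8)(7) = 78
V_2→V_3: (-8)(2) − (-6)(11) = 50
V_3→V_4: (-6)(-5) − (-7)(2) = 44
V_4→V_5: (-7)(-9) − (22)(-5) = 173
V_5→V_6: (22)(17) − (15)(-9) = 509
V_6→V_1: (15)(7) − (2)(17) = 71
Σ = 925
Area = |Σ|/2 = 462.5.

462.5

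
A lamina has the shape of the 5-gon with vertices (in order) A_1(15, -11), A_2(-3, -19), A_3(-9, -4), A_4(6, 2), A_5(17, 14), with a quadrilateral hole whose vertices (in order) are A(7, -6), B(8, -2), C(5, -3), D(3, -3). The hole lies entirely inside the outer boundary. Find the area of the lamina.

Outer boundary:
Apply the surveyor's formula: 2A = Σ (x_i·y_{i+1} − x_{i+1}·y_i), indices taken mod 5.
Σ = (-318) + (-159) + (6) + (50) + (-397) = -818
Area = |Σ|/2 = 409.
Hole:
A→B: (7)(-2) − (8)(-6) = 34
B→C: (8)(-3) − (5)(-2) = -14
C→D: (5)(-3) − (3)(-3) = -6
D→A: (3)(-6) − (7)(-3) = 3
Σ = 17
Area = |Σ|/2 = 8.5.
Net area = 409 − 8.5 = 400.5.

400.5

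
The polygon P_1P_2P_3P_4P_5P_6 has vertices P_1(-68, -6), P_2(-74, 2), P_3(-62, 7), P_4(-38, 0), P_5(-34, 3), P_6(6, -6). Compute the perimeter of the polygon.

168

|P_1P_2| = √((-6)² + (8)²) = √100 = 10
|P_2P_3| = √((12)² + (5)²) = √169 = 13
|P_3P_4| = √((24)² + (-7)²) = √625 = 25
|P_4P_5| = √((4)² + (3)²) = √25 = 5
|P_5P_6| = √((40)² + (-9)²) = √1681 = 41
|P_6P_1| = √((-74)² + (0)²) = √5476 = 74
Perimeter = 10 + 13 + 25 + 5 + 41 + 74 = 168.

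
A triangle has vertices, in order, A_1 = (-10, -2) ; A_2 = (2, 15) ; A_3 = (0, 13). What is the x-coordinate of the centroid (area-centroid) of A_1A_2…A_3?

Apply the shoelace formula. First the cross-terms c_i = x_i·y_{i+1} − x_{i+1}·y_i:
  -146, 26, 130  ⇒  2A = 10, A = 5.
Then Σ (x_i + x_{i+1})·c_i = -80, so x̄ = -80 / (6·5) = -8/3.

-8/3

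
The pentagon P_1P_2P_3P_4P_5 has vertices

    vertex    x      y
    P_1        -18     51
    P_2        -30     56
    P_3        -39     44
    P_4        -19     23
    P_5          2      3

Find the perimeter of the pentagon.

138

|P_1P_2| = √((-12)² + (5)²) = √169 = 13
|P_2P_3| = √((-9)² + (-12)²) = √225 = 15
|P_3P_4| = √((20)² + (-21)²) = √841 = 29
|P_4P_5| = √((21)² + (-20)²) = √841 = 29
|P_5P_1| = √((-20)² + (48)²) = √2704 = 52
Perimeter = 13 + 15 + 29 + 29 + 52 = 138.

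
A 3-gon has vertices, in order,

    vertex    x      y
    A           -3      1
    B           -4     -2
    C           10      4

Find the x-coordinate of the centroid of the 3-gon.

1

Apply the surveyor's formula. First the cross-terms c_i = x_i·y_{i+1} − x_{i+1}·y_i:
  10, 4, 22  ⇒  2A = 36, A = 18.
Then Σ (x_i + x_{i+1})·c_i = 108, so x̄ = 108 / (6·18) = 1.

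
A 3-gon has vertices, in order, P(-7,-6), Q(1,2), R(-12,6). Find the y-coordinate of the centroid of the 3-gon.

2/3

Apply Gauss's area formula. First the cross-terms c_i = x_i·y_{i+1} − x_{i+1}·y_i:
  -8, 30, 114  ⇒  2A = 136, A = 68.
Then Σ (y_i + y_{i+1})·c_i = 272, so ȳ = 272 / (6·68) = 2/3.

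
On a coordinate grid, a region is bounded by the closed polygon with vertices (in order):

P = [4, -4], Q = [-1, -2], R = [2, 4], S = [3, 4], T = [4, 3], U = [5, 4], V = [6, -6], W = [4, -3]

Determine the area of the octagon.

37

Apply Gauss's area formula: 2A = Σ (x_i·y_{i+1} − x_{i+1}·y_i), indices taken mod 8.
Cross-terms: -12, 0, -4, -7, 1, -54, 6, -4  ⇒  Σ = -74
Area = |Σ|/2 = 37.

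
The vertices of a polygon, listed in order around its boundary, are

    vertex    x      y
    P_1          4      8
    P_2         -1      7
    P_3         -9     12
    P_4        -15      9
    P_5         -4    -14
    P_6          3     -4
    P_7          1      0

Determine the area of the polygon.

Σ = (36) + (51) + (99) + (246) + (58) + (4) + (8) = 502
Area = |Σ|/2 = 251.

251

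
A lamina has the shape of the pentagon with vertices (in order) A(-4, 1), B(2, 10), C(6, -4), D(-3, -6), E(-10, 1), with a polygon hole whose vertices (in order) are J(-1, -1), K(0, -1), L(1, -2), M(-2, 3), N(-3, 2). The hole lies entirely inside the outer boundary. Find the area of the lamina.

108

Outer boundary:
Σ = (-42) + (-68) + (-48) + (-63) + (-6) = -227
Area = |Σ|/2 = 113.5.
Hole:
Apply the surveyor's formula: 2A = Σ (x_i·y_{i+1} − x_{i+1}·y_i), indices taken mod 5.
Σ = (1) + (1) + (-1) + (5) + (5) = 11
Area = |Σ|/2 = 5.5.
Net area = 113.5 − 5.5 = 108.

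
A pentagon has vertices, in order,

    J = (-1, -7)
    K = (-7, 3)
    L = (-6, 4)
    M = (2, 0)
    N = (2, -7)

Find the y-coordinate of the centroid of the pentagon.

Apply the surveyor's formula. First the cross-terms c_i = x_i·y_{i+1} − x_{i+1}·y_i:
  -52, -10, -8, -14, -21  ⇒  2A = -105, A = -52.5.
Then Σ (y_i + y_{i+1})·c_i = 498, so ȳ = 498 / (6·(-52.5)) = -166/105.

-166/105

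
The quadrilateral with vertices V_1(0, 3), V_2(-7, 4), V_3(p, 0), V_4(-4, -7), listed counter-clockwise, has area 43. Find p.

The doubled signed area Σ (x_i y_{i+1} − x_{i+1} y_i) is linear in p.
With p=0 it equals 9; the coefficient of p is -11 (from the two edges through V_3).
So -11·p + 9 = 2·43 = 86 ⇒ p = -7.

-7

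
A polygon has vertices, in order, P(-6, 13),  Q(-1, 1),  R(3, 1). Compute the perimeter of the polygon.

32

|PQ| = √((5)² + (-12)²) = √169 = 13
|QR| = √((4)² + (0)²) = √16 = 4
|RP| = √((-9)² + (12)²) = √225 = 15
Perimeter = 13 + 4 + 15 = 32.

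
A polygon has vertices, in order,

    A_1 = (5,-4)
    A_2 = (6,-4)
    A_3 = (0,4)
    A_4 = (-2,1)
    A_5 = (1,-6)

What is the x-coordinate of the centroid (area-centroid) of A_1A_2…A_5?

317/219

Apply the shoelace (surveyor's) formula. First the cross-terms c_i = x_i·y_{i+1} − x_{i+1}·y_i:
  4, 24, 8, 11, 26  ⇒  2A = 73, A = 36.5.
Then Σ (x_i + x_{i+1})·c_i = 317, so x̄ = 317 / (6·36.5) = 317/219.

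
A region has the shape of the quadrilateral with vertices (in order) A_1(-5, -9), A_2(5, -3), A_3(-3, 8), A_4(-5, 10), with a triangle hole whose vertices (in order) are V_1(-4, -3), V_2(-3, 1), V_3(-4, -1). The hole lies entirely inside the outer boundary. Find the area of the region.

Outer boundary:
Apply the shoelace formula: 2A = Σ (x_i·y_{i+1} − x_{i+1}·y_i), indices taken mod 4.
Σ = (60) + (31) + (10) + (95) = 196
Area = |Σ|/2 = 98.
Hole:
Σ = (-13) + (7) + (8) = 2
Area = |Σ|/2 = 1.
Net area = 98 − 1 = 97.

97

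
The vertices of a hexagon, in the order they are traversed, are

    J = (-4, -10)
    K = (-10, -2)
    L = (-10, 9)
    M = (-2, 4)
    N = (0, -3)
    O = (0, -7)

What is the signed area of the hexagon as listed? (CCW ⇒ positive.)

-123

Apply Gauss's area formula: 2A = Σ (x_i·y_{i+1} − x_{i+1}·y_i), indices taken mod 6.
Σ = (-92) + (-110) + (-22) + (6) + (0) + (-28) = -246
Signed area = Σ/2 = -123 (negative ⇒ clockwise traversal).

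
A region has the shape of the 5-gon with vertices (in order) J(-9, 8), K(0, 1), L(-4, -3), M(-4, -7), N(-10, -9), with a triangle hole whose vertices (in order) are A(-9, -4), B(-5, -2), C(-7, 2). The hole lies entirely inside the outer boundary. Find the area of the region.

Outer boundary:
Apply Gauss's area formula: 2A = Σ (x_i·y_{i+1} − x_{i+1}·y_i), indices taken mod 5.
Cross-terms: -9, 4, 16, -34, -161  ⇒  Σ = -184
Area = |Σ|/2 = 92.
Hole:
Apply the surveyor's formula: 2A = Σ (x_i·y_{i+1} − x_{i+1}·y_i), indices taken mod 3.
A→B: (-9)(-2) − (-5)(-4) = -2
B→C: (-5)(2) − (-7)(-2) = -24
C→A: (-7)(-4) − (-9)(2) = 46
Σ = 20
Area = |Σ|/2 = 10.
Net area = 92 − 10 = 82.

82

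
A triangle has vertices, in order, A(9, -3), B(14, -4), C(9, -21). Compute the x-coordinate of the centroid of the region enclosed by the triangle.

32/3

Apply the shoelace (surveyor's) formula. First the cross-terms c_i = x_i·y_{i+1} − x_{i+1}·y_i:
  6, -258, 162  ⇒  2A = -90, A = -45.
Then Σ (x_i + x_{i+1})·c_i = -2880, so x̄ = -2880 / (6·(-45)) = 32/3.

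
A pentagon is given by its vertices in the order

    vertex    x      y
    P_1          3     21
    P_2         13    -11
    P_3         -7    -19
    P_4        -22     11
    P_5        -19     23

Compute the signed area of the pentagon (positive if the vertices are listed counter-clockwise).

-945

Σ = (-306) + (-324) + (-495) + (-297) + (-468) = -1890
Signed area = Σ/2 = -945 (negative ⇒ clockwise traversal).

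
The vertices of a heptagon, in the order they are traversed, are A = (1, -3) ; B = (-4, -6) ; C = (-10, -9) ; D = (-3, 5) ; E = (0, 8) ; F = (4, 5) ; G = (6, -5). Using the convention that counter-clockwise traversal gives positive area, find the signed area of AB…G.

-119

Apply Gauss's area formula: 2A = Σ (x_i·y_{i+1} − x_{i+1}·y_i), indices taken mod 7.
Σ = (-18) + (-24) + (-77) + (-24) + (-32) + (-50) + (-13) = -238
Signed area = Σ/2 = -119 (negative ⇒ clockwise traversal).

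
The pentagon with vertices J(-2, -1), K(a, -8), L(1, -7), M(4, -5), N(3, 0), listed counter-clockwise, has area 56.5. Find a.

Write out the shoelace sum; only the two edges meeting at K involve a:
2·Area = [((-2)·(-8) − a·(-1)) + (a·(-7) − 1·(-8))] + 35
       = -6·a + 59 = 113
⇒ a = -9.

-9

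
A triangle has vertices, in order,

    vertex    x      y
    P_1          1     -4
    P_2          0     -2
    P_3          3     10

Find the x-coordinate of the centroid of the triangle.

4/3

Apply the shoelace formula. First the cross-terms c_i = x_i·y_{i+1} − x_{i+1}·y_i:
  -2, 6, -22  ⇒  2A = -18, A = -9.
Then Σ (x_i + x_{i+1})·c_i = -72, so x̄ = -72 / (6·(-9)) = 4/3.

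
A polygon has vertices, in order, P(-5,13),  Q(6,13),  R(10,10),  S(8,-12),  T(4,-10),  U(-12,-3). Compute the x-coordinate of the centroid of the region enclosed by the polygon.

Apply the shoelace formula. First the cross-terms c_i = x_i·y_{i+1} − x_{i+1}·y_i:
  -143, -70, -200, -32, -132, -171  ⇒  2A = -748, A = -374.
Then Σ (x_i + x_{i+1})·c_i = -1284, so x̄ = -1284 / (6·(-374)) = 107/187.

107/187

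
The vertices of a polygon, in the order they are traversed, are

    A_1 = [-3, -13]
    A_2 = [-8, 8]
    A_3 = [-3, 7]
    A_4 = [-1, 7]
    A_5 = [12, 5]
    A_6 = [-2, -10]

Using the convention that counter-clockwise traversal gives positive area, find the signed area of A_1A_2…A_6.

Apply the shoelace formula: 2A = Σ (x_i·y_{i+1} − x_{i+1}·y_i), indices taken mod 6.
Cross-terms: -128, -32, -14, -89, -110, -4  ⇒  Σ = -377
Signed area = Σ/2 = -188.5 (negative ⇒ clockwise traversal).

-188.5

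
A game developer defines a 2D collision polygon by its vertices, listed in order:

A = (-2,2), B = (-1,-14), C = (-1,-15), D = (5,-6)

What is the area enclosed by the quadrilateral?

55

Apply the surveyor's formula: 2A = Σ (x_i·y_{i+1} − x_{i+1}·y_i), indices taken mod 4.
A→B: (-2)(-14) − (-1)(2) = 30
B→C: (-1)(-15) − (-1)(-14) = 1
C→D: (-1)(-6) − (5)(-15) = 81
D→A: (5)(2) − (-2)(-6) = -2
Σ = 110
Area = |Σ|/2 = 55.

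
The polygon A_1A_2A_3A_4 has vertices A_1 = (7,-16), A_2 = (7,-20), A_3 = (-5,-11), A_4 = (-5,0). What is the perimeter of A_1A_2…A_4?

|A_1A_2| = √((0)² + (-4)²) = √16 = 4
|A_2A_3| = √((-12)² + (9)²) = √225 = 15
|A_3A_4| = √((0)² + (11)²) = √121 = 11
|A_4A_1| = √((12)² + (-16)²) = √400 = 20
Perimeter = 4 + 15 + 11 + 20 = 50.

50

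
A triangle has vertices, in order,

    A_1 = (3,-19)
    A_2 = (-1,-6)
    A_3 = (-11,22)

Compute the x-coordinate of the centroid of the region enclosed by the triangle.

Apply the shoelace formula. First the cross-terms c_i = x_i·y_{i+1} − x_{i+1}·y_i:
  -37, -88, 143  ⇒  2A = 18, A = 9.
Then Σ (x_i + x_{i+1})·c_i = -162, so x̄ = -162 / (6·9) = -3.

-3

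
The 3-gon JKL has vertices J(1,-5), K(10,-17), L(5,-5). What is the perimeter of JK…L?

|JK| = √((9)² + (-12)²) = √225 = 15
|KL| = √((-5)² + (12)²) = √169 = 13
|LJ| = √((-4)² + (0)²) = √16 = 4
Perimeter = 15 + 13 + 4 = 32.

32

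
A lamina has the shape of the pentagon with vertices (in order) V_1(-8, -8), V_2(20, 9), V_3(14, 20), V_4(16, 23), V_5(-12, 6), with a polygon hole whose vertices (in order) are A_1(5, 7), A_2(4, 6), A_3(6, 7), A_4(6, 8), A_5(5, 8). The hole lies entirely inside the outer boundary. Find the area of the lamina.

438.5

Outer boundary:
Apply the shoelace (surveyor's) formula: 2A = Σ (x_i·y_{i+1} − x_{i+1}·y_i), indices taken mod 5.
Σ = (88) + (274) + (2) + (372) + (144) = 880
Area = |Σ|/2 = 440.
Hole:
Apply Gauss's area formula: 2A = Σ (x_i·y_{i+1} − x_{i+1}·y_i), indices taken mod 5.
Σ = (2) + (-8) + (6) + (8) + (-5) = 3
Area = |Σ|/2 = 1.5.
Net area = 440 − 1.5 = 438.5.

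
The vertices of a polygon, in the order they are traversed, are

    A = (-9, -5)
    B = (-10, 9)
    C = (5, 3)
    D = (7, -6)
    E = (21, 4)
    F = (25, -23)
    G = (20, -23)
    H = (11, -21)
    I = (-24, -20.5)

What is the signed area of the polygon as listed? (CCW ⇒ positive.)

A→B: (-9)(9) − (-10)(-5) = -131
B→C: (-10)(3) − (5)(9) = -75
C→D: (5)(-6) − (7)(3) = -51
D→E: (7)(4) − (21)(-6) = 154
E→F: (21)(-23) − (25)(4) = -583
F→G: (25)(-23) − (20)(-23) = -115
G→H: (20)(-21) − (11)(-23) = -167
H→I: (11)(-20.5) − (-24)(-21) = -729.5
I→A: (-24)(-5) − (-9)(-20.5) = -64.5
Σ = -1762
Signed area = Σ/2 = -881 (negative ⇒ clockwise traversal).

-881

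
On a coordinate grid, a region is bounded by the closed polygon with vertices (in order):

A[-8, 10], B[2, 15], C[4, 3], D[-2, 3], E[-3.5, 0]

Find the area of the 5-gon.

Σ = (-140) + (-54) + (18) + (10.5) + (-35) = -200.5
Area = |Σ|/2 = 100.25.

100.25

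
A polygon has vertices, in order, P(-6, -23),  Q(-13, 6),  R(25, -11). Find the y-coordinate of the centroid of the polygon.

Apply the surveyor's formula. First the cross-terms c_i = x_i·y_{i+1} − x_{i+1}·y_i:
  -335, -7, -641  ⇒  2A = -983, A = -491.5.
Then Σ (y_i + y_{i+1})·c_i = 27524, so ȳ = 27524 / (6·(-491.5)) = -28/3.

-28/3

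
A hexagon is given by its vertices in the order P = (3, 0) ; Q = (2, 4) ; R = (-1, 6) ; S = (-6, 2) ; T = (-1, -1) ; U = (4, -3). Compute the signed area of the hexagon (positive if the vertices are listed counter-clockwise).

43

Apply the shoelace (surveyor's) formula: 2A = Σ (x_i·y_{i+1} − x_{i+1}·y_i), indices taken mod 6.
P→Q: (3)(4) − (2)(0) = 12
Q→R: (2)(6) − (-1)(4) = 16
R→S: (-1)(2) − (-6)(6) = 34
S→T: (-6)(-1) − (-1)(2) = 8
T→U: (-1)(-3) − (4)(-1) = 7
U→P: (4)(0) − (3)(-3) = 9
Σ = 86
Signed area = Σ/2 = 43 (positive ⇒ counter-clockwise traversal).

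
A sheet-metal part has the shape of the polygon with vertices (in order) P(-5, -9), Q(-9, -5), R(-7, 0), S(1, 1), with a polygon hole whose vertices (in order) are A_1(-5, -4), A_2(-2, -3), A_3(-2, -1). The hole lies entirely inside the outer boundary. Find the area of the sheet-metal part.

48

Outer boundary:
Cross-terms: -56, -35, -7, -4  ⇒  Σ = -102
Area = |Σ|/2 = 51.
Hole:
Cross-terms: 7, -4, 3  ⇒  Σ = 6
Area = |Σ|/2 = 3.
Net area = 51 − 3 = 48.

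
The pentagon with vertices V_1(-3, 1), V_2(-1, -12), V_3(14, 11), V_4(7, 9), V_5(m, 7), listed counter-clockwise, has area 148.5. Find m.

2

Write out the shoelace sum; only the two edges meeting at V_5 involve m:
2·Area = [(7·7 − m·9) + (m·1 − (-3)·7)] + 243
       = -8·m + 313 = 297
⇒ m = 2.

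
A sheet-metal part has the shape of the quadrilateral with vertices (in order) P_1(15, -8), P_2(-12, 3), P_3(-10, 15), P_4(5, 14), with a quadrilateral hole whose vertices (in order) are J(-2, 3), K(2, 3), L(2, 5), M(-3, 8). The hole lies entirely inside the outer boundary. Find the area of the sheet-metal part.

318

Outer boundary:
Apply Gauss's area formula: 2A = Σ (x_i·y_{i+1} − x_{i+1}·y_i), indices taken mod 4.
P_1→P_2: (15)(3) − (-12)(-8) = -51
P_2→P_3: (-12)(15) − (-10)(3) = -150
P_3→P_4: (-10)(14) − (5)(15) = -215
P_4→P_1: (5)(-8) − (15)(14) = -250
Σ = -666
Area = |Σ|/2 = 333.
Hole:
Apply the shoelace formula: 2A = Σ (x_i·y_{i+1} − x_{i+1}·y_i), indices taken mod 4.
Σ = (-12) + (4) + (31) + (7) = 30
Area = |Σ|/2 = 15.
Net area = 333 − 15 = 318.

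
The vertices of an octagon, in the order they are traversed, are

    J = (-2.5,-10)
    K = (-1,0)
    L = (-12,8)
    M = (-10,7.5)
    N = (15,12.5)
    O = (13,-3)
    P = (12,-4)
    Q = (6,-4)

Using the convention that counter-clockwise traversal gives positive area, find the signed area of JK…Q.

-291.5

Cross-terms: -10, -8, -10, -237.5, -207.5, -16, -24, -70  ⇒  Σ = -583
Signed area = Σ/2 = -291.5 (negative ⇒ clockwise traversal).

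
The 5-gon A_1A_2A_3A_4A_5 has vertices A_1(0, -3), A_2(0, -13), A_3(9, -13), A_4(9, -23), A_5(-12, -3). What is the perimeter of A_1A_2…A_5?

|A_1A_2| = √((0)² + (-10)²) = √100 = 10
|A_2A_3| = √((9)² + (0)²) = √81 = 9
|A_3A_4| = √((0)² + (-10)²) = √100 = 10
|A_4A_5| = √((-21)² + (20)²) = √841 = 29
|A_5A_1| = √((12)² + (0)²) = √144 = 12
Perimeter = 10 + 9 + 10 + 29 + 12 = 70.

70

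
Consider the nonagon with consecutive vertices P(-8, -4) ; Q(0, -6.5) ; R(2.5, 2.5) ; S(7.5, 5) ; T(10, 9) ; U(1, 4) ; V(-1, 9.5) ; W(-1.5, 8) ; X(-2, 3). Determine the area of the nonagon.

Apply the shoelace (surveyor's) formula: 2A = Σ (x_i·y_{i+1} − x_{i+1}·y_i), indices taken mod 9.
Σ = (52) + (16.25) + (-6.25) + (17.5) + (31) + (13.5) + (6.25) + (11.5) + (32) = 173.75
Area = |Σ|/2 = 86.875.

86.875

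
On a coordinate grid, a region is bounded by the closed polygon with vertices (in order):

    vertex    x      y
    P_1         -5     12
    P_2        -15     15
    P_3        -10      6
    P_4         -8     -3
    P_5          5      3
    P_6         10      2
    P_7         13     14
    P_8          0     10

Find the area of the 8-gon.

Apply the surveyor's formula: 2A = Σ (x_i·y_{i+1} − x_{i+1}·y_i), indices taken mod 8.
Cross-terms: 105, 60, 78, -9, -20, 114, 130, 50  ⇒  Σ = 508
Area = |Σ|/2 = 254.

254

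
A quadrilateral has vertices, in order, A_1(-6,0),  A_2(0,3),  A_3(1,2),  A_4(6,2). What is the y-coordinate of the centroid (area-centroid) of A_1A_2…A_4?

85/57

Apply the shoelace formula. First the cross-terms c_i = x_i·y_{i+1} − x_{i+1}·y_i:
  -18, -3, -10, 12  ⇒  2A = -19, A = -9.5.
Then Σ (y_i + y_{i+1})·c_i = -85, so ȳ = -85 / (6·(-9.5)) = 85/57.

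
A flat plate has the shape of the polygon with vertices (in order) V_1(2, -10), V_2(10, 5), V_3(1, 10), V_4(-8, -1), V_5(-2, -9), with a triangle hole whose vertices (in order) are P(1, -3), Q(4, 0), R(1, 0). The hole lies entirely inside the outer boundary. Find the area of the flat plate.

Outer boundary:
Apply Gauss's area formula: 2A = Σ (x_i·y_{i+1} − x_{i+1}·y_i), indices taken mod 5.
Σ = (110) + (95) + (79) + (70) + (38) = 392
Area = |Σ|/2 = 196.
Hole:
Apply Gauss's area formula: 2A = Σ (x_i·y_{i+1} − x_{i+1}·y_i), indices taken mod 3.
Σ = (12) + (0) + (-3) = 9
Area = |Σ|/2 = 4.5.
Net area = 196 − 4.5 = 191.5.

191.5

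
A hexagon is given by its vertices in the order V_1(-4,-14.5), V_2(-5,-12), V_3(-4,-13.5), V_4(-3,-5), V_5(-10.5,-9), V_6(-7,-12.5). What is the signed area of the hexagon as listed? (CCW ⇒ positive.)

34.375

Apply the surveyor's formula: 2A = Σ (x_i·y_{i+1} − x_{i+1}·y_i), indices taken mod 6.
V_1→V_2: (-4)(-12) − (-5)(-14.5) = -24.5
V_2→V_3: (-5)(-13.5) − (-4)(-12) = 19.5
V_3→V_4: (-4)(-5) − (-3)(-13.5) = -20.5
V_4→V_5: (-3)(-9) − (-10.5)(-5) = -25.5
V_5→V_6: (-10.5)(-12.5) − (-7)(-9) = 68.25
V_6→V_1: (-7)(-14.5) − (-4)(-12.5) = 51.5
Σ = 68.75
Signed area = Σ/2 = 34.375 (positive ⇒ counter-clockwise traversal).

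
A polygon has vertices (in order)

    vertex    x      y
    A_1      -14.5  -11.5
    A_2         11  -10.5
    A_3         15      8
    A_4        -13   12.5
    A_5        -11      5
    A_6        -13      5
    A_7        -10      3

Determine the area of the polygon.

Σ = (278.75) + (245.5) + (291.5) + (72.5) + (10) + (11) + (158.5) = 1067.75
Area = |Σ|/2 = 533.875.

533.875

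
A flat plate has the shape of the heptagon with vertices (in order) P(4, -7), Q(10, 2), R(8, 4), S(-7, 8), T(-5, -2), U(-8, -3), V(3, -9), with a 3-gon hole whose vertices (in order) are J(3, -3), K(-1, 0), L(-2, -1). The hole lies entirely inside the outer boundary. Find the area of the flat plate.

Outer boundary:
Cross-terms: 78, 24, 92, 54, -1, 81, 15  ⇒  Σ = 343
Area = |Σ|/2 = 171.5.
Hole:
Apply the surveyor's formula: 2A = Σ (x_i·y_{i+1} − x_{i+1}·y_i), indices taken mod 3.
Σ = (-3) + (1) + (9) = 7
Area = |Σ|/2 = 3.5.
Net area = 171.5 − 3.5 = 168.

168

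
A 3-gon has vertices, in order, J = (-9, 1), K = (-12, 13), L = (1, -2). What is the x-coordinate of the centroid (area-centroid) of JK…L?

-20/3

Apply the shoelace formula. First the cross-terms c_i = x_i·y_{i+1} − x_{i+1}·y_i:
  -105, 11, -17  ⇒  2A = -111, A = -55.5.
Then Σ (x_i + x_{i+1})·c_i = 2220, so x̄ = 2220 / (6·(-55.5)) = -20/3.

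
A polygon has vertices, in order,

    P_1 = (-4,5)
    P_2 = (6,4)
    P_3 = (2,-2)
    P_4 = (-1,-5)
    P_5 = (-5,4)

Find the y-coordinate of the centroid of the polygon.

211/174

Apply the shoelace (surveyor's) formula. First the cross-terms c_i = x_i·y_{i+1} − x_{i+1}·y_i:
  -46, -20, -12, -29, -9  ⇒  2A = -116, A = -58.
Then Σ (y_i + y_{i+1})·c_i = -422, so ȳ = -422 / (6·(-58)) = 211/174.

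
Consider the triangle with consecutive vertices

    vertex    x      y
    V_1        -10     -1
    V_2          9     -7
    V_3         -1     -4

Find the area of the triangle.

1.5

Σ = (79) + (-43) + (-39) = -3
Area = |Σ|/2 = 1.5.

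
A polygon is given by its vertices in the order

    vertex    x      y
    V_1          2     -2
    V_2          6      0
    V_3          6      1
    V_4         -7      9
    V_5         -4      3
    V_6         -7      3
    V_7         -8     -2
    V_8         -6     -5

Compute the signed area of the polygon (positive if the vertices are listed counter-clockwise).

95.5

Σ = (12) + (6) + (61) + (15) + (9) + (38) + (28) + (22) = 191
Signed area = Σ/2 = 95.5 (positive ⇒ counter-clockwise traversal).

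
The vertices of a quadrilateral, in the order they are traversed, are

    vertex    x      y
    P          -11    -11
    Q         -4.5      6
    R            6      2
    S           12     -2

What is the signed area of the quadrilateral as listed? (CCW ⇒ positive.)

-175.25

P→Q: (-11)(6) − (-4.5)(-11) = -115.5
Q→R: (-4.5)(2) − (6)(6) = -45
R→S: (6)(-2) − (12)(2) = -36
S→P: (12)(-11) − (-11)(-2) = -154
Σ = -350.5
Signed area = Σ/2 = -175.25 (negative ⇒ clockwise traversal).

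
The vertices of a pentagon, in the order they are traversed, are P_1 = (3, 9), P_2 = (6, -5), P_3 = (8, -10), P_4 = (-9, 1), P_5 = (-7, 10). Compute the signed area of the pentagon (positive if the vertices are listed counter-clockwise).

-173.5

Apply the shoelace (surveyor's) formula: 2A = Σ (x_i·y_{i+1} − x_{i+1}·y_i), indices taken mod 5.
Σ = (-69) + (-20) + (-82) + (-83) + (-93) = -347
Signed area = Σ/2 = -173.5 (negative ⇒ clockwise traversal).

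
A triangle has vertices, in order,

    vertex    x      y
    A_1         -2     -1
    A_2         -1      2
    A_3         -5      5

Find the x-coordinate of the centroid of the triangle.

Apply the surveyor's formula. First the cross-terms c_i = x_i·y_{i+1} − x_{i+1}·y_i:
  -5, 5, 15  ⇒  2A = 15, A = 7.5.
Then Σ (x_i + x_{i+1})·c_i = -120, so x̄ = -120 / (6·7.5) = -8/3.

-8/3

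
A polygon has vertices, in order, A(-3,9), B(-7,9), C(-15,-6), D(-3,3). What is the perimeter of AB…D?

42

|AB| = √((-4)² + (0)²) = √16 = 4
|BC| = √((-8)² + (-15)²) = √289 = 17
|CD| = √((12)² + (9)²) = √225 = 15
|DA| = √((0)² + (6)²) = √36 = 6
Perimeter = 4 + 17 + 15 + 6 = 42.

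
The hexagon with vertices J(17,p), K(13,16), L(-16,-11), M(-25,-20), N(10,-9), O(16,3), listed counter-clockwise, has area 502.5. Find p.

9

The doubled signed area Σ (x_i y_{i+1} − x_{i+1} y_i) is linear in p.
With p=0 it equals 978; the coefficient of p is 3 (from the two edges through J).
So 3·p + 978 = 2·502.5 = 1005 ⇒ p = 9.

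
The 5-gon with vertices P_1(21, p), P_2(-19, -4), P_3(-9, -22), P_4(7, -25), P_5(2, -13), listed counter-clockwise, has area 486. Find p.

3

Write out the shoelace sum; only the two edges meeting at P_1 involve p:
2·Area = [(2·p − 21·(-13)) + (21·(-4) − (-19)·p)] + 720
       = 21·p + 909 = 972
⇒ p = 3.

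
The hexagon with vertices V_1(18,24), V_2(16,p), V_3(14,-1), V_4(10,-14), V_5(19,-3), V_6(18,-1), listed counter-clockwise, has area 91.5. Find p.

The doubled signed area Σ (x_i y_{i+1} − x_{i+1} y_i) is linear in p.
With p=0 it equals 135; the coefficient of p is 4 (from the two edges through V_2).
So 4·p + 135 = 2·91.5 = 183 ⇒ p = 12.

12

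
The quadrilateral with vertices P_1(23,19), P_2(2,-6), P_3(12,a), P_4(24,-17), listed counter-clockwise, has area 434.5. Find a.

The doubled signed area Σ (x_i y_{i+1} − x_{i+1} y_i) is linear in a.
With a=0 it equals 539; the coefficient of a is -22 (from the two edges through P_3).
So -22·a + 539 = 2·434.5 = 869 ⇒ a = -15.

-15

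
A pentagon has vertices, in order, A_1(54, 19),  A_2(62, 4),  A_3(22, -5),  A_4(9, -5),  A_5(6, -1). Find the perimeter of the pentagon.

|A_1A_2| = √((8)² + (-15)²) = √289 = 17
|A_2A_3| = √((-40)² + (-9)²) = √1681 = 41
|A_3A_4| = √((-13)² + (0)²) = √169 = 13
|A_4A_5| = √((-3)² + (4)²) = √25 = 5
|A_5A_1| = √((48)² + (20)²) = √2704 = 52
Perimeter = 17 + 41 + 13 + 5 + 52 = 128.

128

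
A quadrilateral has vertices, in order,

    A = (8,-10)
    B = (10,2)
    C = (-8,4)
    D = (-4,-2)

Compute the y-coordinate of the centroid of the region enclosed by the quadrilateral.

Apply the shoelace formula. First the cross-terms c_i = x_i·y_{i+1} − x_{i+1}·y_i:
  116, 56, 32, 56  ⇒  2A = 260, A = 130.
Then Σ (y_i + y_{i+1})·c_i = -1200, so ȳ = -1200 / (6·130) = -20/13.

-20/13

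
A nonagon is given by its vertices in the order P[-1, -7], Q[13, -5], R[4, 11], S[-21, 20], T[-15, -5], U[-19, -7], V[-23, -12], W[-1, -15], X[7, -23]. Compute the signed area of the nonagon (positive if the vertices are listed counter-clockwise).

720.5

Apply Gauss's area formula: 2A = Σ (x_i·y_{i+1} − x_{i+1}·y_i), indices taken mod 9.
Cross-terms: 96, 163, 311, 405, 10, 67, 333, 128, -72  ⇒  Σ = 1441
Signed area = Σ/2 = 720.5 (positive ⇒ counter-clockwise traversal).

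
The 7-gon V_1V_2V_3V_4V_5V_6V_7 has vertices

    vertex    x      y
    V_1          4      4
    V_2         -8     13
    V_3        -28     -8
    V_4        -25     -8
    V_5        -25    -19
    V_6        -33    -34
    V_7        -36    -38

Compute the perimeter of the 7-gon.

|V_1V_2| = √((-12)² + (9)²) = √225 = 15
|V_2V_3| = √((-20)² + (-21)²) = √841 = 29
|V_3V_4| = √((3)² + (0)²) = √9 = 3
|V_4V_5| = √((0)² + (-11)²) = √121 = 11
|V_5V_6| = √((-8)² + (-15)²) = √289 = 17
|V_6V_7| = √((-3)² + (-4)²) = √25 = 5
|V_7V_1| = √((40)² + (42)²) = √3364 = 58
Perimeter = 15 + 29 + 3 + 11 + 17 + 5 + 58 = 138.

138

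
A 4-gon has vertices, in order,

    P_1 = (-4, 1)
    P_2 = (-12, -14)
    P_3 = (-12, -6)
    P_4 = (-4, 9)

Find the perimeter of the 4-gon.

50

|P_1P_2| = √((-8)² + (-15)²) = √289 = 17
|P_2P_3| = √((0)² + (8)²) = √64 = 8
|P_3P_4| = √((8)² + (15)²) = √289 = 17
|P_4P_1| = √((0)² + (-8)²) = √64 = 8
Perimeter = 17 + 8 + 17 + 8 = 50.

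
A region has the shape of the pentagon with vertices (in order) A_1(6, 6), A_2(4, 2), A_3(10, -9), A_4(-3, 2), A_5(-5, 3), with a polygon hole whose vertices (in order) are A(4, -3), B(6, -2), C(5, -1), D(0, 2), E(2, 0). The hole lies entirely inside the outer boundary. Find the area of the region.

54

Outer boundary:
Apply Gauss's area formula: 2A = Σ (x_i·y_{i+1} − x_{i+1}·y_i), indices taken mod 5.
Σ = (-12) + (-56) + (-7) + (1) + (-48) = -122
Area = |Σ|/2 = 61.
Hole:
Apply Gauss's area formula: 2A = Σ (x_i·y_{i+1} − x_{i+1}·y_i), indices taken mod 5.
Σ = (10) + (4) + (10) + (-4) + (-6) = 14
Area = |Σ|/2 = 7.
Net area = 61 − 7 = 54.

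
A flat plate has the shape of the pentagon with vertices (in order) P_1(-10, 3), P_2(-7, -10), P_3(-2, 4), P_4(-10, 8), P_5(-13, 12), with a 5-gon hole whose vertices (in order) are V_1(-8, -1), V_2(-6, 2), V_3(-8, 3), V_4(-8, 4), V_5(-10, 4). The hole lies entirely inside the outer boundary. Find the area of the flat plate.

Outer boundary:
Cross-terms: 121, -48, 24, -16, 81  ⇒  Σ = 162
Area = |Σ|/2 = 81.
Hole:
V_1→V_2: (-8)(2) − (-6)(-1) = -22
V_2→V_3: (-6)(3) − (-8)(2) = -2
V_3→V_4: (-8)(4) − (-8)(3) = -8
V_4→V_5: (-8)(4) − (-10)(4) = 8
V_5→V_1: (-10)(-1) − (-8)(4) = 42
Σ = 18
Area = |Σ|/2 = 9.
Net area = 81 − 9 = 72.

72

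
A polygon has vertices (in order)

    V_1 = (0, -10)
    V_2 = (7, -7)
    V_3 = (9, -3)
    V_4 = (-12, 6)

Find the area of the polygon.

Apply the shoelace (surveyor's) formula: 2A = Σ (x_i·y_{i+1} − x_{i+1}·y_i), indices taken mod 4.
Cross-terms: 70, 42, 18, 120  ⇒  Σ = 250
Area = |Σ|/2 = 125.

125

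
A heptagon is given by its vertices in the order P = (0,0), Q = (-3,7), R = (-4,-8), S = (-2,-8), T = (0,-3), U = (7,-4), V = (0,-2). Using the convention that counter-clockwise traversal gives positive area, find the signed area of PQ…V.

Σ = (0) + (52) + (16) + (6) + (21) + (-14) + (0) = 81
Signed area = Σ/2 = 40.5 (positive ⇒ counter-clockwise traversal).

40.5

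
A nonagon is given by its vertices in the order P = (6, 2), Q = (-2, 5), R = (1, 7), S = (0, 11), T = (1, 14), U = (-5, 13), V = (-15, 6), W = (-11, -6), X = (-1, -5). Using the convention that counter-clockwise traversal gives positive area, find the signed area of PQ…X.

248

Cross-terms: 34, -19, 11, -11, 83, 165, 156, 49, 28  ⇒  Σ = 496
Signed area = Σ/2 = 248 (positive ⇒ counter-clockwise traversal).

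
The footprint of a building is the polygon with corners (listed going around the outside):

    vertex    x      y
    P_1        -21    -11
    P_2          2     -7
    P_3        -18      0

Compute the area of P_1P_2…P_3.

Σ = (169) + (-126) + (198) = 241
Area = |Σ|/2 = 120.5.

120.5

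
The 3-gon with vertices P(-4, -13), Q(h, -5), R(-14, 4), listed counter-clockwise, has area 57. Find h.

-2

The doubled signed area Σ (x_i y_{i+1} − x_{i+1} y_i) is linear in h.
With h=0 it equals 148; the coefficient of h is 17 (from the two edges through Q).
So 17·h + 148 = 2·57 = 114 ⇒ h = -2.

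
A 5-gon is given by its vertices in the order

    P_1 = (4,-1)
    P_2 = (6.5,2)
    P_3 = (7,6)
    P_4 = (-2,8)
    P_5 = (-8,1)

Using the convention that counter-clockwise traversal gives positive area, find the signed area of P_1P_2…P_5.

86.75

Apply the shoelace (surveyor's) formula: 2A = Σ (x_i·y_{i+1} − x_{i+1}·y_i), indices taken mod 5.
Σ = (14.5) + (25) + (68) + (62) + (4) = 173.5
Signed area = Σ/2 = 86.75 (positive ⇒ counter-clockwise traversal).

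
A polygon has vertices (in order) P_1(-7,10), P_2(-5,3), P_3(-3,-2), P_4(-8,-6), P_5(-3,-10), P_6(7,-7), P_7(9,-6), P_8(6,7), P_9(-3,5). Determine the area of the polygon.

Σ = (29) + (19) + (2) + (62) + (91) + (21) + (99) + (51) + (5) = 379
Area = |Σ|/2 = 189.5.

189.5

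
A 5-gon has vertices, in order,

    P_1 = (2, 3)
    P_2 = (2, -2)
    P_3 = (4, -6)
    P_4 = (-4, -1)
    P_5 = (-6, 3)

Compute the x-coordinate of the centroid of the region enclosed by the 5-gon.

Apply Gauss's area formula. First the cross-terms c_i = x_i·y_{i+1} − x_{i+1}·y_i:
  -10, -4, -28, -18, -24  ⇒  2A = -84, A = -42.
Then Σ (x_i + x_{i+1})·c_i = 212, so x̄ = 212 / (6·(-42)) = -53/63.

-53/63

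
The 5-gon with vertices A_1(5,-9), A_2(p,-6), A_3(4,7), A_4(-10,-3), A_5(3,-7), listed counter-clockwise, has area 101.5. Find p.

4

Write out the shoelace sum; only the two edges meeting at A_2 involve p:
2·Area = [(5·(-6) − p·(-9)) + (p·7 − 4·(-6))] + 145
       = 16·p + 139 = 203
⇒ p = 4.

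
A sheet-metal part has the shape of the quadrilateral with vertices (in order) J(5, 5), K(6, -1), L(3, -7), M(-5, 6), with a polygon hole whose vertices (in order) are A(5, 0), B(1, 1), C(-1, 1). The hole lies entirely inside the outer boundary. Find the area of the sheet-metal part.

72

Outer boundary:
Apply the shoelace formula: 2A = Σ (x_i·y_{i+1} − x_{i+1}·y_i), indices taken mod 4.
J→K: (5)(-1) − (6)(5) = -35
K→L: (6)(-7) − (3)(-1) = -39
L→M: (3)(6) − (-5)(-7) = -17
M→J: (-5)(5) − (5)(6) = -55
Σ = -146
Area = |Σ|/2 = 73.
Hole:
Apply Gauss's area formula: 2A = Σ (x_i·y_{i+1} − x_{i+1}·y_i), indices taken mod 3.
A→B: (5)(1) − (1)(0) = 5
B→C: (1)(1) − (-1)(1) = 2
C→A: (-1)(0) − (5)(1) = -5
Σ = 2
Area = |Σ|/2 = 1.
Net area = 73 − 1 = 72.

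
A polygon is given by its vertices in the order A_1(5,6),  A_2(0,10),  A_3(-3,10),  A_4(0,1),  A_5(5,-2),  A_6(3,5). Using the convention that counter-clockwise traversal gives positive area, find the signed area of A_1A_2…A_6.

Apply Gauss's area formula: 2A = Σ (x_i·y_{i+1} − x_{i+1}·y_i), indices taken mod 6.
Cross-terms: 50, 30, -3, -5, 31, -7  ⇒  Σ = 96
Signed area = Σ/2 = 48 (positive ⇒ counter-clockwise traversal).

48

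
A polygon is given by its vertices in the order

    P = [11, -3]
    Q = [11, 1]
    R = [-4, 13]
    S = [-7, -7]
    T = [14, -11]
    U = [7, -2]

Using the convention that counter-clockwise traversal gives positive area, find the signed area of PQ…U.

Apply the shoelace (surveyor's) formula: 2A = Σ (x_i·y_{i+1} − x_{i+1}·y_i), indices taken mod 6.
P→Q: (11)(1) − (11)(-3) = 44
Q→R: (11)(13) − (-4)(1) = 147
R→S: (-4)(-7) − (-7)(13) = 119
S→T: (-7)(-11) − (14)(-7) = 175
T→U: (14)(-2) − (7)(-11) = 49
U→P: (7)(-3) − (11)(-2) = 1
Σ = 535
Signed area = Σ/2 = 267.5 (positive ⇒ counter-clockwise traversal).

267.5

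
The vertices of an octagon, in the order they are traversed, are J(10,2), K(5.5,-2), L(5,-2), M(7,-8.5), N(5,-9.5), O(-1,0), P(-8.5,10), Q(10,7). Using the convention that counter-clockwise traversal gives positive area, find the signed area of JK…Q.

Apply the surveyor's formula: 2A = Σ (x_i·y_{i+1} − x_{i+1}·y_i), indices taken mod 8.
Σ = (-31) + (-1) + (-28.5) + (-24) + (-9.5) + (-10) + (-159.5) + (-50) = -313.5
Signed area = Σ/2 = -156.75 (negative ⇒ clockwise traversal).

-156.75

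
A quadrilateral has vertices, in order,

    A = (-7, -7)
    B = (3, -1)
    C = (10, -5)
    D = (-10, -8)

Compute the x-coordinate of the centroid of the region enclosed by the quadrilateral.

415/279

Apply Gauss's area formula. First the cross-terms c_i = x_i·y_{i+1} − x_{i+1}·y_i:
  28, -5, -130, 14  ⇒  2A = -93, A = -46.5.
Then Σ (x_i + x_{i+1})·c_i = -415, so x̄ = -415 / (6·(-46.5)) = 415/279.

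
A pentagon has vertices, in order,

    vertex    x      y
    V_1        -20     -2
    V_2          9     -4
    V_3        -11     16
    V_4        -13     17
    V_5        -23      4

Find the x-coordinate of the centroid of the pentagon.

-539/57

Apply Gauss's area formula. First the cross-terms c_i = x_i·y_{i+1} − x_{i+1}·y_i:
  98, 100, 21, 339, 126  ⇒  2A = 684, A = 342.
Then Σ (x_i + x_{i+1})·c_i = -19404, so x̄ = -19404 / (6·342) = -539/57.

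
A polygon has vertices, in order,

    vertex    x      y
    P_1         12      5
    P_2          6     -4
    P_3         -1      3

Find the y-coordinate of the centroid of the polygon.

4/3

Apply the shoelace (surveyor's) formula. First the cross-terms c_i = x_i·y_{i+1} − x_{i+1}·y_i:
  -78, 14, -41  ⇒  2A = -105, A = -52.5.
Then Σ (y_i + y_{i+1})·c_i = -420, so ȳ = -420 / (6·(-52.5)) = 4/3.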